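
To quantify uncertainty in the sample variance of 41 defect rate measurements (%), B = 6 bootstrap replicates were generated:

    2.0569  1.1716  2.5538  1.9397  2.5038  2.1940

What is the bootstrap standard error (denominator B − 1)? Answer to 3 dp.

SE* = 0.502

Bootstrap SE is the standard deviation of the 6 replicate variances.
Mean of replicates: (2.0569 + 1.1716 + 2.5538 + 1.9397 + 2.5038 + 2.1940) / 6 = 12.41980 / 6 = 2.06997
Sum of squared deviations: (−0.01307)² + (−0.89837)² + (+0.48383)² + (−0.13027)² + (+0.43383)² + (+0.12403)² = 1.26189
Variance = 1.26189 / 5 = 0.25238
SE* = √0.25238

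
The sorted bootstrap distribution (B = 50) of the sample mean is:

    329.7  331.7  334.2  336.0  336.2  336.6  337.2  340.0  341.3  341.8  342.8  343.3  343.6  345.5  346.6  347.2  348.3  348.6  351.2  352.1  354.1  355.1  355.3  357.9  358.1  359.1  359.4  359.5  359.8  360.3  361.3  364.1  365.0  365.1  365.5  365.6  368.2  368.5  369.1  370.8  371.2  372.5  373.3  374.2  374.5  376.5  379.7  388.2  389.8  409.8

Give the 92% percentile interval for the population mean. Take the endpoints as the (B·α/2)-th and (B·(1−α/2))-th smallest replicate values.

α = 0.08; lower rank = 50 × 0.040 = 2; upper rank = 50 × 0.960 = 48.
The 2nd smallest replicate is 331.7; the 48th is 388.2.

(331.7, 388.2)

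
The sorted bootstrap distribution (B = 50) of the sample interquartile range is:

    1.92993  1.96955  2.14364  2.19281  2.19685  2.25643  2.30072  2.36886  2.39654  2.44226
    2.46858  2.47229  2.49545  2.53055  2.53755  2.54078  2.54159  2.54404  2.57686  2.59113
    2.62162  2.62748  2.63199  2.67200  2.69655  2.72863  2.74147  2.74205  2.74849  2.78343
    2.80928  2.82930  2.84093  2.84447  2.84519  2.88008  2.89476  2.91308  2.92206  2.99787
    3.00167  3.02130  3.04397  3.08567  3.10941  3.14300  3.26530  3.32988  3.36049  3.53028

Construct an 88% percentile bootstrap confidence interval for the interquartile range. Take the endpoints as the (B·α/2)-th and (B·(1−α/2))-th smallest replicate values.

α = 0.12; lower rank = 50 × 0.060 = 3; upper rank = 50 × 0.940 = 47.
The 3rd smallest replicate is 2.14364; the 47th is 3.26530.

(2.14364, 3.26530)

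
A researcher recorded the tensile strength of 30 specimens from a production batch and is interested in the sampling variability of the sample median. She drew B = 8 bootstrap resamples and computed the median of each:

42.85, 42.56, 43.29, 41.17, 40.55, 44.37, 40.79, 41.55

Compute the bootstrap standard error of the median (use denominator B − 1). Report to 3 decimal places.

SE* = 1.342

Bootstrap SE is the standard deviation of the 8 replicate medians.
Mean of replicates: (42.85 + 42.56 + 43.29 + 41.17 + 40.55 + 44.37 + 40.79 + 41.55) / 8 = 337.1300 / 8 = 42.1412
Sum of squared deviations: (+0.7088)² + (+0.4188)² + (+1.1487)² + (−0.9712)² + (−1.5913)² + (+2.2287)² + (−1.3513)² + (−0.5913)² = 12.6155
Variance = 12.6155 / 7 = 1.8022
SE* = √1.8022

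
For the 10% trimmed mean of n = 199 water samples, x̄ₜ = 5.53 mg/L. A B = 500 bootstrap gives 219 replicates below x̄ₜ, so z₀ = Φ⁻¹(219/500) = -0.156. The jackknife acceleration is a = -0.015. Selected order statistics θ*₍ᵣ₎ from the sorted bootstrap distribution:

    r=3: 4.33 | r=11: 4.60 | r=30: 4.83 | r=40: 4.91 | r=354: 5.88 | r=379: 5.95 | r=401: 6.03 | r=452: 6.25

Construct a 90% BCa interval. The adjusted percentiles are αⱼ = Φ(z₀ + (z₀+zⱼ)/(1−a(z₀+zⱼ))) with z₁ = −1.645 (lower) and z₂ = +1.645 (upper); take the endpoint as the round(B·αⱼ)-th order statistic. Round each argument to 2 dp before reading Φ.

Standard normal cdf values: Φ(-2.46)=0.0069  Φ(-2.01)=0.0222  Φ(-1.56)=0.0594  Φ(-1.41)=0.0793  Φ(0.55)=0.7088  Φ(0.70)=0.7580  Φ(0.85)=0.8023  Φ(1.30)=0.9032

(4.60, 6.25)

Lower: z₀ + z₁ = -0.156 + (-1.645) = -1.801; 1 − a(z₀+z₁) = 1 − (-0.015)(-1.801) = 0.9730; argument = -0.156 + (-1.801)/0.9730 = -2.0070 → -2.01.
α₁ = Φ(-2.01) = 0.0222; rank = round(500 × 0.0222) = 11; θ*₍11₎ = 4.60.
Upper: z₀ + z₂ = 1.489; 1 − a(z₀+z₂) = 1.0223; argument = 1.3005 → 1.30; α₂ = 0.9032; rank = 452; θ*₍452₎ = 6.25.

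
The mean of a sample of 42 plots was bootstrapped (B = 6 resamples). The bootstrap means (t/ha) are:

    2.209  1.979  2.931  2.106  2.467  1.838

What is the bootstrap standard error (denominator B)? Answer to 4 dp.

Bootstrap SE is the standard deviation of the 6 replicate means.
Mean of replicates: (2.209 + 1.979 + 2.931 + 2.106 + 2.467 + 1.838) / 6 = 13.53000 / 6 = 2.25500
Sum of squared deviations: (−0.04600)² + (−0.27600)² + (+0.67600)² + (−0.14900)² + (+0.21200)² + (−0.41700)² = 0.77630
Variance = 0.77630 / 6 = 0.12938
SE* = √0.12938

SE* = 0.3597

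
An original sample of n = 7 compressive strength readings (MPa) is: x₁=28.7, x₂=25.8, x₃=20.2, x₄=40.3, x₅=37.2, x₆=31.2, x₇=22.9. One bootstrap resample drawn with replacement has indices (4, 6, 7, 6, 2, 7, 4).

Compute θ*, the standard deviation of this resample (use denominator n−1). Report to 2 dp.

θ* = 7.42

Resample values: 40.3, 31.2, 22.9, 31.2, 25.8, 22.9, 40.3.
Mean = 30.6571; sum of squared deviations = 330.4971
s² = 330.4971 / 6 = 55.0829
s = √55.0829 = 7.42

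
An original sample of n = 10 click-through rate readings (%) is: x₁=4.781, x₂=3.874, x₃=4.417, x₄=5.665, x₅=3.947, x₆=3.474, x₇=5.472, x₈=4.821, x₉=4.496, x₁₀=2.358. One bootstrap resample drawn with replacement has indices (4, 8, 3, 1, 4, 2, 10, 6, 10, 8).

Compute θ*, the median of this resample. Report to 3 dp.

Resample values: 5.665, 4.821, 4.417, 4.781, 5.665, 3.874, 2.358, 3.474, 2.358, 4.821.
Sorted: 2.358, 2.358, 3.474, 3.874, 4.417, 4.781, 4.821, 4.821, 5.665, 5.665
Median = average of the two middle values = 4.599

θ* = 4.599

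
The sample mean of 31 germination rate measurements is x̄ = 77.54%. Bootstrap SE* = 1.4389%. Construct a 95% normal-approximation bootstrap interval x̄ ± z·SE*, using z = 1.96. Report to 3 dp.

(74.720, 80.360)

Margin = 1.96 × 1.4389 = 2.8202
Interval: 77.54 ± 2.8202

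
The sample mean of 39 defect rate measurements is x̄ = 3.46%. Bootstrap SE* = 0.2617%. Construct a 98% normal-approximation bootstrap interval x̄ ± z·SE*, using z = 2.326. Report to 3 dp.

(2.851, 4.069)

Margin = 2.326 × 0.2617 = 0.6087
Interval: 3.46 ± 0.6087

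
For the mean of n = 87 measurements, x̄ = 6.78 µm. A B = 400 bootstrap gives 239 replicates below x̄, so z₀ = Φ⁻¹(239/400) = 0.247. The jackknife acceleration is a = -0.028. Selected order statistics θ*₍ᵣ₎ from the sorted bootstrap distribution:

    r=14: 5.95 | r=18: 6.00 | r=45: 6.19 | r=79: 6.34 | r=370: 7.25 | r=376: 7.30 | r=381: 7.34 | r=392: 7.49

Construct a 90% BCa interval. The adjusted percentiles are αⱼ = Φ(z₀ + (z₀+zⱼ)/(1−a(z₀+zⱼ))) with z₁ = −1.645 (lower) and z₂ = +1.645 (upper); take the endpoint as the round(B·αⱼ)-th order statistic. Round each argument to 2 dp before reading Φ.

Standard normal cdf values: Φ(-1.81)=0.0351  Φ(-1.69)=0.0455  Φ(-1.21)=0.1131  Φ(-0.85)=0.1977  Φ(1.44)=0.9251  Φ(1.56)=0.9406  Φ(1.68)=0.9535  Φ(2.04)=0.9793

Lower: z₀ + z₁ = 0.247 + (-1.645) = -1.398; 1 − a(z₀+z₁) = 1 − (-0.028)(-1.398) = 0.9609; argument = 0.247 + (-1.398)/0.9609 = -1.2080 → -1.21.
α₁ = Φ(-1.21) = 0.1131; rank = round(400 × 0.1131) = 45; θ*₍45₎ = 6.19.
Upper: z₀ + z₂ = 1.892; 1 − a(z₀+z₂) = 1.0530; argument = 2.0438 → 2.04; α₂ = 0.9793; rank = 392; θ*₍392₎ = 7.49.

(6.19, 7.49)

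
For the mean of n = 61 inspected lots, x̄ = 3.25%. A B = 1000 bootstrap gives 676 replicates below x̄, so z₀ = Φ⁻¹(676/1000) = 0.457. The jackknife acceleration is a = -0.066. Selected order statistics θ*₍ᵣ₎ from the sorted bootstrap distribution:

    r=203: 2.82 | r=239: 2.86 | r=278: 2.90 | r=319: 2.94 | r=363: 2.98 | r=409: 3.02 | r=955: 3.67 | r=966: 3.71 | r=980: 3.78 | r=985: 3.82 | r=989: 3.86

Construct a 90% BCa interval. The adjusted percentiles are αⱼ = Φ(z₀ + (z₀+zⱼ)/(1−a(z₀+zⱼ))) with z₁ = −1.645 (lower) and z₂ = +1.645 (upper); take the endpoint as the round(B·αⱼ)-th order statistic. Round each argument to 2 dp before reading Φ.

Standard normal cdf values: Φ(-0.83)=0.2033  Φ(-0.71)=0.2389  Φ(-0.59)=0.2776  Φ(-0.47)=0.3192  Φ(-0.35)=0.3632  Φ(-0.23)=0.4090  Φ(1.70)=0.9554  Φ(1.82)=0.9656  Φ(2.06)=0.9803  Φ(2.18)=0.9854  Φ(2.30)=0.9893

Lower: z₀ + z₁ = 0.457 + (-1.645) = -1.188; 1 − a(z₀+z₁) = 1 − (-0.066)(-1.188) = 0.9216; argument = 0.457 + (-1.188)/0.9216 = -0.8321 → -0.83.
α₁ = Φ(-0.83) = 0.2033; rank = round(1000 × 0.2033) = 203; θ*₍203₎ = 2.82.
Upper: z₀ + z₂ = 2.102; 1 − a(z₀+z₂) = 1.1387; argument = 2.3029 → 2.30; α₂ = 0.9893; rank = 989; θ*₍989₎ = 3.86.

(2.82, 3.86)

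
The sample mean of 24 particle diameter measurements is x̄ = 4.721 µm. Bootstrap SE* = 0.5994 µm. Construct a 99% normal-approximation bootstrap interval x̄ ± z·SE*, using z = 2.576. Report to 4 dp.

(3.1769, 6.2651)

Margin = 2.576 × 0.5994 = 1.54405
Interval: 4.721 ± 1.54405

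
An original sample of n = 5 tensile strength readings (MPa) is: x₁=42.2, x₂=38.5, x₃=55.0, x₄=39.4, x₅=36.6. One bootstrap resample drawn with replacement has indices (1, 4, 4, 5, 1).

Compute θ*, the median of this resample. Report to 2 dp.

θ* = 39.40

Resample values: 42.2, 39.4, 39.4, 36.6, 42.2.
Sorted: 36.6, 39.4, 39.4, 42.2, 42.2
Median = middle value = 39.40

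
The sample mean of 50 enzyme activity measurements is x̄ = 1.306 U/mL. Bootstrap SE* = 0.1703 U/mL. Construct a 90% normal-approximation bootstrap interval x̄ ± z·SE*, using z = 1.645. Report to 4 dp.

Margin = 1.645 × 0.1703 = 0.28014
Interval: 1.306 ± 0.28014

(1.0259, 1.5861)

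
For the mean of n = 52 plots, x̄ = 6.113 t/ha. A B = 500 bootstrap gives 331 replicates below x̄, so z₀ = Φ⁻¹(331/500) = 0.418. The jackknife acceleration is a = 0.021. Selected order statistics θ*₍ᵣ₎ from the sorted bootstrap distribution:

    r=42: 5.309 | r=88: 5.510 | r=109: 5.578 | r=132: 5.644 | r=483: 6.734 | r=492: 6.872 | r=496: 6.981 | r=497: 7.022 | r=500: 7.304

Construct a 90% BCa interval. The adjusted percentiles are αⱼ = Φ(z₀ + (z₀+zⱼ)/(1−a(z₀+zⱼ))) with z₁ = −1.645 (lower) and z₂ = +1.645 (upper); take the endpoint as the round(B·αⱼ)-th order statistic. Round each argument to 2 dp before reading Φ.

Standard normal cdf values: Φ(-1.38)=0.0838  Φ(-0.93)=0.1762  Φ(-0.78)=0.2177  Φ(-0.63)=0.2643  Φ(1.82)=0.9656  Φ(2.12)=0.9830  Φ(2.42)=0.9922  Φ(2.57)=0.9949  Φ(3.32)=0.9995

Lower: z₀ + z₁ = 0.418 + (-1.645) = -1.227; 1 − a(z₀+z₁) = 1 − (0.021)(-1.227) = 1.0258; argument = 0.418 + (-1.227)/1.0258 = -0.7782 → -0.78.
α₁ = Φ(-0.78) = 0.2177; rank = round(500 × 0.2177) = 109; θ*₍109₎ = 5.578.
Upper: z₀ + z₂ = 2.063; 1 − a(z₀+z₂) = 0.9567; argument = 2.5744 → 2.57; α₂ = 0.9949; rank = 497; θ*₍497₎ = 7.022.

(5.578, 7.022)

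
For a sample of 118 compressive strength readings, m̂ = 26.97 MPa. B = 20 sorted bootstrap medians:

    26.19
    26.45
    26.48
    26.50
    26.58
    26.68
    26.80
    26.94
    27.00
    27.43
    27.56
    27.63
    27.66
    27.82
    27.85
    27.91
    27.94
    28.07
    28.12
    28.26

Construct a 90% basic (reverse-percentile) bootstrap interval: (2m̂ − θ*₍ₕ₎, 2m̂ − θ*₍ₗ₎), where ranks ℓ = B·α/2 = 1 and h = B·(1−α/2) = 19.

Percentile endpoints at ranks 1 and 19: θ*₍1₎ = 26.19, θ*₍19₎ = 28.12.
Basic interval reflects these around m̂:
  lower = 2 × 26.97 − 28.12 = 25.82
  upper = 2 × 26.97 − 26.19 = 27.75

(25.82, 27.75)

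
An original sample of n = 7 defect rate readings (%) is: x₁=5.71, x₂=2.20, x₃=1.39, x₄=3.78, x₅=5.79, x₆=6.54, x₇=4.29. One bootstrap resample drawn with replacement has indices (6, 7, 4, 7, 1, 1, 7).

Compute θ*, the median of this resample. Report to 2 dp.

Resample values: 6.54, 4.29, 3.78, 4.29, 5.71, 5.71, 4.29.
Sorted: 3.78, 4.29, 4.29, 4.29, 5.71, 5.71, 6.54
Median = middle value = 4.29

θ* = 4.29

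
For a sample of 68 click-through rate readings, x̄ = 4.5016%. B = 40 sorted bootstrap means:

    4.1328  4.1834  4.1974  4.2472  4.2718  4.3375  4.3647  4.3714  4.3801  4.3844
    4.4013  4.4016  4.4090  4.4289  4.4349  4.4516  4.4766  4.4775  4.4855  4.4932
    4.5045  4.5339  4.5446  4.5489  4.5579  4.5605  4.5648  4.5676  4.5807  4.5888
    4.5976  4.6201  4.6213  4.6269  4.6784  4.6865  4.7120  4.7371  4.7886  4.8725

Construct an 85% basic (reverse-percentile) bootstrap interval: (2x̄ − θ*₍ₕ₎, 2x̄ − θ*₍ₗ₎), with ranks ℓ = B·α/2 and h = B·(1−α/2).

Percentile endpoints at ranks 3 and 37: θ*₍3₎ = 4.1974, θ*₍37₎ = 4.7120.
Basic interval reflects these around x̄:
  lower = 2 × 4.5016 − 4.7120 = 4.2912
  upper = 2 × 4.5016 − 4.1974 = 4.8058

(4.2912, 4.8058)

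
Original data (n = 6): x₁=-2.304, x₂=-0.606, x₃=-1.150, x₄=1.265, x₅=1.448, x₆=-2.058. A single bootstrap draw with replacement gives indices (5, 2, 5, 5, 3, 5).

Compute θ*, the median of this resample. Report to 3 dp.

Resample values: 1.448, -0.606, 1.448, 1.448, -1.150, 1.448.
Sorted: -1.150, -0.606, 1.448, 1.448, 1.448, 1.448
Median = average of the two middle values = 1.448

θ* = 1.448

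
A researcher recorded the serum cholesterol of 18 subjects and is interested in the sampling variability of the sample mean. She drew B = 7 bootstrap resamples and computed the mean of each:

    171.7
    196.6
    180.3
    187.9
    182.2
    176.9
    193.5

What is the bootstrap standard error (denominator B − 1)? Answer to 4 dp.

Bootstrap SE is the standard deviation of the 7 replicate means.
Mean of replicates: (171.7 + 196.6 + 180.3 + 187.9 + 182.2 + 176.9 + 193.5) / 7 = 1289.10000 / 7 = 184.15714
Sum of squared deviations: (−12.45714)² + (+12.44286)² + (−3.85714)² + (+3.74286)² + (−1.95714)² + (−7.25714)² + (+9.34286)² = 482.67714
Variance = 482.67714 / 6 = 80.44619
SE* = √80.44619

SE* = 8.9692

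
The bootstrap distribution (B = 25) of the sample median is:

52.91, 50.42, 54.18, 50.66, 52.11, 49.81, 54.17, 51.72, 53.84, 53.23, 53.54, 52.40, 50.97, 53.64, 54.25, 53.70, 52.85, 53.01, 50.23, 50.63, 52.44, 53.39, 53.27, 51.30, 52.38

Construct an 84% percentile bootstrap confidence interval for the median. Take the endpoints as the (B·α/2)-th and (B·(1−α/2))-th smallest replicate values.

Sorted replicates: 49.81, 50.23, 50.42, 50.63, 50.66, 50.97, 51.30, 51.72, 52.11, 52.38, 52.40, 52.44, 52.85, 52.91, 53.01, 53.23, 53.27, 53.39, 53.54, 53.64, 53.70, 53.84, 54.17, 54.18, 54.25
α = 0.16; lower rank = 25 × 0.080 = 2; upper rank = 25 × 0.920 = 23.
The 2nd smallest replicate is 50.23; the 23rd is 54.17.

(50.23, 54.17)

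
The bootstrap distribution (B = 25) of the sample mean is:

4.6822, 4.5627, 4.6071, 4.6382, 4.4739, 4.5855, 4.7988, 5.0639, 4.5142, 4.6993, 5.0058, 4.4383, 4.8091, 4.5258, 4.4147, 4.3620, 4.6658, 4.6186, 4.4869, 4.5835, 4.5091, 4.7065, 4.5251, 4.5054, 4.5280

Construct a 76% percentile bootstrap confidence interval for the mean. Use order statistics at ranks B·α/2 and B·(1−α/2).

(4.4383, 4.7988)

Sorted replicates: 4.3620, 4.4147, 4.4383, 4.4739, 4.4869, 4.5054, 4.5091, 4.5142, 4.5251, 4.5258, 4.5280, 4.5627, 4.5835, 4.5855, 4.6071, 4.6186, 4.6382, 4.6658, 4.6822, 4.6993, 4.7065, 4.7988, 4.8091, 5.0058, 5.0639
α = 0.24; lower rank = 25 × 0.120 = 3; upper rank = 25 × 0.880 = 22.
The 3rd smallest replicate is 4.4383; the 22nd is 4.7988.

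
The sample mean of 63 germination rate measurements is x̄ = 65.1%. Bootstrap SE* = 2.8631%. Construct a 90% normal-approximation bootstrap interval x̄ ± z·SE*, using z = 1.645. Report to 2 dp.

Margin = 1.645 × 2.8631 = 4.710
Interval: 65.1 ± 4.710

(60.39, 69.81)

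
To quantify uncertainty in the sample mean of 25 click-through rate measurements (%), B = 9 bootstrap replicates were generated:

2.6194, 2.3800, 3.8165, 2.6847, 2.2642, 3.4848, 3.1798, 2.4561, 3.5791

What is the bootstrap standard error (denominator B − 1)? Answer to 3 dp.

SE* = 0.581

Bootstrap SE is the standard deviation of the 9 replicate means.
Mean of replicates: (2.6194 + 2.3800 + 3.8165 + 2.6847 + 2.2642 + 3.4848 + 3.1798 + 2.4561 + 3.5791) / 9 = 26.46460 / 9 = 2.94051
Sum of squared deviations: (−0.32111)² + (−0.56051)² + (+0.87599)² + (−0.25581)² + (−0.67631)² + (+0.54429)² + (+0.23929)² + (−0.48441)² + (+0.63859)² = 2.70344
Variance = 2.70344 / 8 = 0.33793
SE* = √0.33793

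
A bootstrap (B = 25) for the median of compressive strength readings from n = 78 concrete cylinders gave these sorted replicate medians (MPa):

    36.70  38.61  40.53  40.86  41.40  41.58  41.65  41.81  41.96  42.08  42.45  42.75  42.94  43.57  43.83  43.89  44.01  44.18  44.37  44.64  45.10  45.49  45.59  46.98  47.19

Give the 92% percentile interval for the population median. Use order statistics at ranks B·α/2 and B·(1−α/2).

(36.70, 46.98)

α = 0.08; lower rank = 25 × 0.040 = 1; upper rank = 25 × 0.960 = 24.
The 1st smallest replicate is 36.70; the 24th is 46.98.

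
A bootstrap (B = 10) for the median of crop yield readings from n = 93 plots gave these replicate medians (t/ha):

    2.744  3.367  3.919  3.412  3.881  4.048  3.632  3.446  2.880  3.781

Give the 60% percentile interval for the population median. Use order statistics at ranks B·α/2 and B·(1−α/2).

Sorted replicates: 2.744, 2.880, 3.367, 3.412, 3.446, 3.632, 3.781, 3.881, 3.919, 4.048
α = 0.40; lower rank = 10 × 0.200 = 2; upper rank = 10 × 0.800 = 8.
The 2nd smallest replicate is 2.880; the 8th is 3.881.

(2.880, 3.881)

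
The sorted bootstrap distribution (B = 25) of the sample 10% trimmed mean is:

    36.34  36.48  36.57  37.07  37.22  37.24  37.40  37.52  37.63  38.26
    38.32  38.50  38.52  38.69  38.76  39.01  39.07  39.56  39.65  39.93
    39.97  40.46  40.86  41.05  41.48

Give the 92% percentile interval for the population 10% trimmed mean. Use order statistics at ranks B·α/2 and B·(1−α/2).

α = 0.08; lower rank = 25 × 0.040 = 1; upper rank = 25 × 0.960 = 24.
The 1st smallest replicate is 36.34; the 24th is 41.05.

(36.34, 41.05)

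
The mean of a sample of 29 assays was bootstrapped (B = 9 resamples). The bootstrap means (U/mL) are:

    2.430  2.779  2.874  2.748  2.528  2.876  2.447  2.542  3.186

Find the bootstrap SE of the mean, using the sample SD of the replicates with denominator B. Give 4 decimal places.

SE* = 0.2348

Bootstrap SE is the standard deviation of the 9 replicate means.
Mean of replicates: (2.430 + 2.779 + 2.874 + 2.748 + 2.528 + 2.876 + 2.447 + 2.542 + 3.186) / 9 = 24.41000 / 9 = 2.71222
Sum of squared deviations: (−0.28222)² + (+0.06678)² + (+0.16178)² + (+0.03578)² + (−0.18422)² + (+0.16378)² + (−0.26522)² + (−0.17022)² + (+0.47378)² = 0.49611
Variance = 0.49611 / 9 = 0.05512
SE* = √0.05512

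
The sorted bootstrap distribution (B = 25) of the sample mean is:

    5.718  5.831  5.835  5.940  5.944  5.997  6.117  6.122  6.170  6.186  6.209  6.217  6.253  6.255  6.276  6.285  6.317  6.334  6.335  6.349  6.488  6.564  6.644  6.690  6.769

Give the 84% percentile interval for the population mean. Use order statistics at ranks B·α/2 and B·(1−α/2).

α = 0.16; lower rank = 25 × 0.080 = 2; upper rank = 25 × 0.920 = 23.
The 2nd smallest replicate is 5.831; the 23rd is 6.644.

(5.831, 6.644)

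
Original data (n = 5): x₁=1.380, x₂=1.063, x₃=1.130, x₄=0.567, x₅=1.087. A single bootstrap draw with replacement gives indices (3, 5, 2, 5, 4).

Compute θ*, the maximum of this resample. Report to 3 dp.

θ* = 1.130

Resample values: 1.130, 1.087, 1.063, 1.087, 0.567.
Maximum = 1.130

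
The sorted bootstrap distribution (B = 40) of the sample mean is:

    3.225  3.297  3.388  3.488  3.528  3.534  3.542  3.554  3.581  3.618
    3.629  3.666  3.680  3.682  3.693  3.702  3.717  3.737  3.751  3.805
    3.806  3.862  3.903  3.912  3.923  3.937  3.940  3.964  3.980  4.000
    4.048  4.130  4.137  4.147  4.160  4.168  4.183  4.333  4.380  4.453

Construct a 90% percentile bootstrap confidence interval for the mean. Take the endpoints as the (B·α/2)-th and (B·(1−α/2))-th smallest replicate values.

α = 0.10; lower rank = 40 × 0.050 = 2; upper rank = 40 × 0.950 = 38.
The 2nd smallest replicate is 3.297; the 38th is 4.333.

(3.297, 4.333)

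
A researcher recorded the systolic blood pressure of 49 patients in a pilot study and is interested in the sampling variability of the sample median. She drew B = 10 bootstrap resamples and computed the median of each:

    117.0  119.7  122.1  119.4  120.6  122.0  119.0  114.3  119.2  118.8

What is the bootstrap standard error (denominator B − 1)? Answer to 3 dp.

SE* = 2.299

Bootstrap SE is the standard deviation of the 10 replicate medians.
Mean of replicates: (117.0 + 119.7 + 122.1 + 119.4 + 120.6 + 122.0 + 119.0 + 114.3 + 119.2 + 118.8) / 10 = 1192.1000 / 10 = 119.2100
Sum of squared deviations: (−2.2100)² + (+0.4900)² + (+2.8900)² + (+0.1900)² + (+1.3900)² + (+2.7900)² + (−0.2100)² + (−4.9100)² + (−0.0100)² + (−0.4100)² = 47.5490
Variance = 47.5490 / 9 = 5.2832
SE* = √5.2832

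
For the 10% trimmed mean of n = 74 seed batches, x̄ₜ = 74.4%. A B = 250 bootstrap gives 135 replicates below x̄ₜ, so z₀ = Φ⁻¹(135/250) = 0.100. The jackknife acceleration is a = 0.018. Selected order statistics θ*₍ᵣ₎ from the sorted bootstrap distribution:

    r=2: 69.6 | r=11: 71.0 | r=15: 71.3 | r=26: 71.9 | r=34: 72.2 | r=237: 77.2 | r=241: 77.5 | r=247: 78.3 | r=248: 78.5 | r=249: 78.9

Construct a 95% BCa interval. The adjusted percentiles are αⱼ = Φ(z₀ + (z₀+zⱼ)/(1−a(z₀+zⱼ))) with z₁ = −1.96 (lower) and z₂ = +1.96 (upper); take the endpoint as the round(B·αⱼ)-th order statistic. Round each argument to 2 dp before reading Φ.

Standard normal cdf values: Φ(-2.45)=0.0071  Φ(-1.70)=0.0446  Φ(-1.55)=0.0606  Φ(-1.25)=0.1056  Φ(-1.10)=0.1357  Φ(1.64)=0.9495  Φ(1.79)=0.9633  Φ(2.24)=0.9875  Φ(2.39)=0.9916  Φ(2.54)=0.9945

Lower: z₀ + z₁ = 0.100 + (-1.960) = -1.860; 1 − a(z₀+z₁) = 1 − (0.018)(-1.860) = 1.0335; argument = 0.100 + (-1.860)/1.0335 = -1.6997 → -1.70.
α₁ = Φ(-1.70) = 0.0446; rank = round(250 × 0.0446) = 11; θ*₍11₎ = 71.0.
Upper: z₀ + z₂ = 2.060; 1 − a(z₀+z₂) = 0.9629; argument = 2.2393 → 2.24; α₂ = 0.9875; rank = 247; θ*₍247₎ = 78.3.

(71.0, 78.3)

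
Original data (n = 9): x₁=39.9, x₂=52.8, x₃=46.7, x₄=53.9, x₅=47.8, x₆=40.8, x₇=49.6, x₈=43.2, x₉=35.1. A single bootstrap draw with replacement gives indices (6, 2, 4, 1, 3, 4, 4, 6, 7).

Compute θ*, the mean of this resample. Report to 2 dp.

Resample values: 40.8, 52.8, 53.9, 39.9, 46.7, 53.9, 53.9, 40.8, 49.6.
Mean = (40.8 + 52.8 + 53.9 + 39.9 + 46.7 + 53.9 + 53.9 + 40.8 + 49.6) / 9 = 432.30 / 9 = 48.03

θ* = 48.03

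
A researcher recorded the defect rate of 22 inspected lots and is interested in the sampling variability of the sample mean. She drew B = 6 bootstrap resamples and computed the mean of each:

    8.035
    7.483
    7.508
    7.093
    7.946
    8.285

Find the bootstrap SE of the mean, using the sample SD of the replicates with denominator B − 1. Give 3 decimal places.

SE* = 0.439

Bootstrap SE is the standard deviation of the 6 replicate means.
Mean of replicates: (8.035 + 7.483 + 7.508 + 7.093 + 7.946 + 8.285) / 6 = 46.3500 / 6 = 7.7250
Sum of squared deviations: (+0.3100)² + (−0.2420)² + (−0.2170)² + (−0.6320)² + (+0.2210)² + (+0.5600)² = 0.9636
Variance = 0.9636 / 5 = 0.1927
SE* = √0.1927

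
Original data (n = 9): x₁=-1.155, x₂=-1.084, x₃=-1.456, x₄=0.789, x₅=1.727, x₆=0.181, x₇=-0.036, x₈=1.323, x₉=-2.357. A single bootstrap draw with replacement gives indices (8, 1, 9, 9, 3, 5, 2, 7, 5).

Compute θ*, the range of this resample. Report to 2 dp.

θ* = 4.08

Resample values: 1.323, -1.155, -2.357, -2.357, -1.456, 1.727, -1.084, -0.036, 1.727.
Range = 1.727 − -2.357 = 4.08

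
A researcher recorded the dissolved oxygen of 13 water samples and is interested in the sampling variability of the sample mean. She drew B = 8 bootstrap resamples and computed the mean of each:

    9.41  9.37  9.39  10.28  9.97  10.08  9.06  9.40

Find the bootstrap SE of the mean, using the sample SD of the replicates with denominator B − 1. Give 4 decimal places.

SE* = 0.4295

Bootstrap SE is the standard deviation of the 8 replicate means.
Mean of replicates: (9.41 + 9.37 + 9.39 + 10.28 + 9.97 + 10.08 + 9.06 + 9.40) / 8 = 76.96000 / 8 = 9.62000
Sum of squared deviations: (−0.21000)² + (−0.25000)² + (−0.23000)² + (+0.66000)² + (+0.35000)² + (+0.46000)² + (−0.56000)² + (−0.22000)² = 1.29120
Variance = 1.29120 / 7 = 0.18446
SE* = √0.18446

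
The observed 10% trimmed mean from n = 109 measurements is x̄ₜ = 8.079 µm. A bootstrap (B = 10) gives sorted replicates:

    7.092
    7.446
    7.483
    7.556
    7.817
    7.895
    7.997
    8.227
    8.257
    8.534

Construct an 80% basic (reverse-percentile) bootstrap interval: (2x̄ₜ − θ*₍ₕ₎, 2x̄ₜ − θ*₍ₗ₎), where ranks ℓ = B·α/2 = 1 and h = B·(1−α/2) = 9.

Percentile endpoints at ranks 1 and 9: θ*₍1₎ = 7.092, θ*₍9₎ = 8.257.
Basic interval reflects these around x̄ₜ:
  lower = 2 × 8.079 − 8.257 = 7.901
  upper = 2 × 8.079 − 7.092 = 9.066

(7.901, 9.066)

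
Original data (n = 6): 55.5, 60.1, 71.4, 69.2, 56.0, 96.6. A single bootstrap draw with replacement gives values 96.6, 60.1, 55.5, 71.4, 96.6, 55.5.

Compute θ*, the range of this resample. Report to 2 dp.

Range = 96.6 − 55.5 = 41.10

θ* = 41.10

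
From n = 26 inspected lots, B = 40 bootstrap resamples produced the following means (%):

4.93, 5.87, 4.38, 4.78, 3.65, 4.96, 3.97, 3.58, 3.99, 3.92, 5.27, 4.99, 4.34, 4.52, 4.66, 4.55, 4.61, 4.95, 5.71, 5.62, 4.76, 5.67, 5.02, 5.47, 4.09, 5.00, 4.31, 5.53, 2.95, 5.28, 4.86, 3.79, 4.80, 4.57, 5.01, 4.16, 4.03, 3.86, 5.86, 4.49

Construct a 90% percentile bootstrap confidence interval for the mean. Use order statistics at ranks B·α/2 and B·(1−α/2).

Sorted replicates: 2.95, 3.58, 3.65, 3.79, 3.86, 3.92, 3.97, 3.99, 4.03, 4.09, 4.16, 4.31, 4.34, 4.38, 4.49, 4.52, 4.55, 4.57, 4.61, 4.66, 4.76, 4.78, 4.80, 4.86, 4.93, 4.95, 4.96, 4.99, 5.00, 5.01, 5.02, 5.27, 5.28, 5.47, 5.53, 5.62, 5.67, 5.71, 5.86, 5.87
α = 0.10; lower rank = 40 × 0.050 = 2; upper rank = 40 × 0.950 = 38.
The 2nd smallest replicate is 3.58; the 38th is 5.71.

(3.58, 5.71)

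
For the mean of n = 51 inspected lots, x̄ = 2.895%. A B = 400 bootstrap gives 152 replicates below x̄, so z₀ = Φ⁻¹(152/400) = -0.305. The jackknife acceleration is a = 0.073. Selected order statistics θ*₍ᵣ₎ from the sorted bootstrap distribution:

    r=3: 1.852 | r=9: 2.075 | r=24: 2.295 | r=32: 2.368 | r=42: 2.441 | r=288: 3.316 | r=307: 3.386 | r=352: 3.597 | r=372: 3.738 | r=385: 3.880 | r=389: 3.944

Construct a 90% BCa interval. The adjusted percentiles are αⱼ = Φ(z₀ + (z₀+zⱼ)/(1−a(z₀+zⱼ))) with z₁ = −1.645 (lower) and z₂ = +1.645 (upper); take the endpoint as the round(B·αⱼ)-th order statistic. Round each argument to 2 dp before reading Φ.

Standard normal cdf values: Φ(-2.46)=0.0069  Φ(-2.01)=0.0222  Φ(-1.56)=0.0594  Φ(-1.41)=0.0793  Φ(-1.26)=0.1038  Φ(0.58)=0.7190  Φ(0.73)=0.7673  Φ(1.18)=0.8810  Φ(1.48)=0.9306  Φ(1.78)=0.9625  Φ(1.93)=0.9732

Lower: z₀ + z₁ = -0.305 + (-1.645) = -1.950; 1 − a(z₀+z₁) = 1 − (0.073)(-1.950) = 1.1423; argument = -0.305 + (-1.950)/1.1423 = -2.0120 → -2.01.
α₁ = Φ(-2.01) = 0.0222; rank = round(400 × 0.0222) = 9; θ*₍9₎ = 2.075.
Upper: z₀ + z₂ = 1.340; 1 − a(z₀+z₂) = 0.9022; argument = 1.1803 → 1.18; α₂ = 0.8810; rank = 352; θ*₍352₎ = 3.597.

(2.075, 3.597)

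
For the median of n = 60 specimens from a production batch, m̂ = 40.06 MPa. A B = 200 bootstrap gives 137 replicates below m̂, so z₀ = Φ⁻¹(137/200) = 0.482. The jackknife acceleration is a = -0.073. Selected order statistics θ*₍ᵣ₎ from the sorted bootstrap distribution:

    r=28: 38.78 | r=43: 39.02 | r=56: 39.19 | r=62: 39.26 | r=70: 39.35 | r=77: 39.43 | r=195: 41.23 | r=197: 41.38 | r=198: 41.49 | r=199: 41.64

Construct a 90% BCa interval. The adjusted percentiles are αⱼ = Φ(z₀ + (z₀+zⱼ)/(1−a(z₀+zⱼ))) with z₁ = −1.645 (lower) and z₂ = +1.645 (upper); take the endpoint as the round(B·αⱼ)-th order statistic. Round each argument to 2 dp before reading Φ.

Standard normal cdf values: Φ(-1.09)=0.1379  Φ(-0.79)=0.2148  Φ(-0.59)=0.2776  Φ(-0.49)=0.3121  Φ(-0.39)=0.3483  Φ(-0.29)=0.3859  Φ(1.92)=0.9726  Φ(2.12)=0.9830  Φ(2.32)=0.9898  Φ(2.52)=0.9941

Lower: z₀ + z₁ = 0.482 + (-1.645) = -1.163; 1 − a(z₀+z₁) = 1 − (-0.073)(-1.163) = 0.9151; argument = 0.482 + (-1.163)/0.9151 = -0.7889 → -0.79.
α₁ = Φ(-0.79) = 0.2148; rank = round(200 × 0.2148) = 43; θ*₍43₎ = 39.02.
Upper: z₀ + z₂ = 2.127; 1 − a(z₀+z₂) = 1.1553; argument = 2.3231 → 2.32; α₂ = 0.9898; rank = 198; θ*₍198₎ = 41.49.

(39.02, 41.49)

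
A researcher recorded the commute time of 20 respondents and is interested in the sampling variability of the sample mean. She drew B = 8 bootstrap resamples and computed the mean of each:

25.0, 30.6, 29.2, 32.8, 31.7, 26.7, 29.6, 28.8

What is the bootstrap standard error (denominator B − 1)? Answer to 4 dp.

SE* = 2.5439

Bootstrap SE is the standard deviation of the 8 replicate means.
Mean of replicates: (25.0 + 30.6 + 29.2 + 32.8 + 31.7 + 26.7 + 29.6 + 28.8) / 8 = 234.40000 / 8 = 29.30000
Sum of squared deviations: (−4.30000)² + (+1.30000)² + (−0.10000)² + (+3.50000)² + (+2.40000)² + (−2.60000)² + (+0.30000)² + (−0.50000)² = 45.30000
Variance = 45.30000 / 7 = 6.47143
SE* = √6.47143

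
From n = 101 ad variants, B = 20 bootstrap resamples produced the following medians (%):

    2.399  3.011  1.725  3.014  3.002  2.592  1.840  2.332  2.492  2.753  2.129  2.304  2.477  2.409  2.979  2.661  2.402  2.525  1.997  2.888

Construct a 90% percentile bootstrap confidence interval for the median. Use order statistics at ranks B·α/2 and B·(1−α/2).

(1.725, 3.011)

Sorted replicates: 1.725, 1.840, 1.997, 2.129, 2.304, 2.332, 2.399, 2.402, 2.409, 2.477, 2.492, 2.525, 2.592, 2.661, 2.753, 2.888, 2.979, 3.002, 3.011, 3.014
α = 0.10; lower rank = 20 × 0.050 = 1; upper rank = 20 × 0.950 = 19.
The 1st smallest replicate is 1.725; the 19th is 3.011.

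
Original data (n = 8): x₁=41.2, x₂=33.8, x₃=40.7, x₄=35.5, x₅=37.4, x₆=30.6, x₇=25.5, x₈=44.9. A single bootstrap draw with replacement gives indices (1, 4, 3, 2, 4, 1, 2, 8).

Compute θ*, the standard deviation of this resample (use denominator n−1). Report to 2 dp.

θ* = 4.18

Resample values: 41.2, 35.5, 40.7, 33.8, 35.5, 41.2, 33.8, 44.9.
Mean = 38.3250; sum of squared deviations = 122.3150
s² = 122.3150 / 7 = 17.4736
s = √17.4736 = 4.18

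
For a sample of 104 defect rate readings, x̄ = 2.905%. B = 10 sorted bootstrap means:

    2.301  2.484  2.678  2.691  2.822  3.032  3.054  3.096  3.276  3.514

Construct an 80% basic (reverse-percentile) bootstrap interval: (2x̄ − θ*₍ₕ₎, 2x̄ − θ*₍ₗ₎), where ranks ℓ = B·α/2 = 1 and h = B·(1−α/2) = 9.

(2.534, 3.509)

Percentile endpoints at ranks 1 and 9: θ*₍1₎ = 2.301, θ*₍9₎ = 3.276.
Basic interval reflects these around x̄:
  lower = 2 × 2.905 − 3.276 = 2.534
  upper = 2 × 2.905 − 2.301 = 3.509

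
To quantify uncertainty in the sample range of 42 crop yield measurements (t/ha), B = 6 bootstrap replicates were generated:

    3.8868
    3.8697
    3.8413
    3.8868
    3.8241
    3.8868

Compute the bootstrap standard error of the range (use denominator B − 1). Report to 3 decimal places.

Bootstrap SE is the standard deviation of the 6 replicate ranges.
Mean of replicates: (3.8868 + 3.8697 + 3.8413 + 3.8868 + 3.8241 + 3.8868) / 6 = 23.19550 / 6 = 3.86592
Sum of squared deviations: (+0.02088)² + (+0.00378)² + (−0.02462)² + (+0.02088)² + (−0.04182)² + (+0.02088)² = 0.00368
Variance = 0.00368 / 5 = 0.00074
SE* = √0.00074

SE* = 0.027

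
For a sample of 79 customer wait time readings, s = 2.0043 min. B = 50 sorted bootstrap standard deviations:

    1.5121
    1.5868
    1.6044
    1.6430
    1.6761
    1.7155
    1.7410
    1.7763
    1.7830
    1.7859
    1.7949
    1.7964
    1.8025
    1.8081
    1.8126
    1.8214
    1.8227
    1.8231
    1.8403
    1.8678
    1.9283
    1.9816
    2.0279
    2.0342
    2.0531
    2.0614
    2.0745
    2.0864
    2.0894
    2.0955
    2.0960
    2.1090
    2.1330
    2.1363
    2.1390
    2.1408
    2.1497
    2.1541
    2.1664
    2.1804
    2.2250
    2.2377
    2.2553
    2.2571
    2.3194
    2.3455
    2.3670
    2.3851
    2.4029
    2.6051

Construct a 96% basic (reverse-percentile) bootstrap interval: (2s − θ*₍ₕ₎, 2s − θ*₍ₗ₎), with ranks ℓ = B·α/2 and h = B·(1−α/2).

(1.6057, 2.4965)

Percentile endpoints at ranks 1 and 49: θ*₍1₎ = 1.5121, θ*₍49₎ = 2.4029.
Basic interval reflects these around s:
  lower = 2 × 2.0043 − 2.4029 = 1.6057
  upper = 2 × 2.0043 − 1.5121 = 2.4965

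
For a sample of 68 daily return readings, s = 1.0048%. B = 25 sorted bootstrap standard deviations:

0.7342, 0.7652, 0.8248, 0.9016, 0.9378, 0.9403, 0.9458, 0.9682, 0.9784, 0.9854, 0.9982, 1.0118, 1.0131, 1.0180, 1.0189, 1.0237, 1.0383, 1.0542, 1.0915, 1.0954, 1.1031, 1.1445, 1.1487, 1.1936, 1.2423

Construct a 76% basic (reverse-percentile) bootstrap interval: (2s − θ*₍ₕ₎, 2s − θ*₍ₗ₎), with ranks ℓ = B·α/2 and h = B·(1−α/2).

Percentile endpoints at ranks 3 and 22: θ*₍3₎ = 0.8248, θ*₍22₎ = 1.1445.
Basic interval reflects these around s:
  lower = 2 × 1.0048 − 1.1445 = 0.8651
  upper = 2 × 1.0048 − 0.8248 = 1.1848

(0.8651, 1.1848)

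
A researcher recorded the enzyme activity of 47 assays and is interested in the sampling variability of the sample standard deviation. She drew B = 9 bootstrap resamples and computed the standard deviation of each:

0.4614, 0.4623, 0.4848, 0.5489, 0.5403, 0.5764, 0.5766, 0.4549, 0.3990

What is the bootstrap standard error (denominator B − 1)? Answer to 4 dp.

Bootstrap SE is the standard deviation of the 9 replicate standard deviations.
Mean of replicates: (0.4614 + 0.4623 + 0.4848 + 0.5489 + 0.5403 + 0.5764 + 0.5766 + 0.4549 + 0.3990) / 9 = 4.504600 / 9 = 0.500511
Sum of squared deviations: (−0.039111)² + (−0.038211)² + (−0.015711)² + (+0.048389)² + (+0.039789)² + (+0.075889)² + (+0.076089)² + (−0.045611)² + (−0.101511)² = 0.031095
Variance = 0.031095 / 8 = 0.003887
SE* = √0.003887

SE* = 0.0623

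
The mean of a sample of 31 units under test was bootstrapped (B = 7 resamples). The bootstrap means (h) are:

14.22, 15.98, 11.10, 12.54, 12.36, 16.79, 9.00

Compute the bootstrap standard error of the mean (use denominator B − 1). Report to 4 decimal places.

Bootstrap SE is the standard deviation of the 7 replicate means.
Mean of replicates: (14.22 + 15.98 + 11.10 + 12.54 + 12.36 + 16.79 + 9.00) / 7 = 91.99000 / 7 = 13.14143
Sum of squared deviations: (+1.07857)² + (+2.83857)² + (−2.04143)² + (−0.60143)² + (−0.78143)² + (+3.64857)² + (−4.14143)² = 44.82409
Variance = 44.82409 / 6 = 7.47068
SE* = √7.47068

SE* = 2.7333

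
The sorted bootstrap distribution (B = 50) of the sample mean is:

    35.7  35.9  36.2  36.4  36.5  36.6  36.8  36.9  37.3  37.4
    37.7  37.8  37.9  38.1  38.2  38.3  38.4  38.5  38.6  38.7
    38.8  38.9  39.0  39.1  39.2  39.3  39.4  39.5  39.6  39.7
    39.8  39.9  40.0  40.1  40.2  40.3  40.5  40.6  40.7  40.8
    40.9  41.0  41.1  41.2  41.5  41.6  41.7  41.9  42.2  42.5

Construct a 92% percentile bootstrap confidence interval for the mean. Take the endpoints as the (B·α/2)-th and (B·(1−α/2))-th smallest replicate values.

α = 0.08; lower rank = 50 × 0.040 = 2; upper rank = 50 × 0.960 = 48.
The 2nd smallest replicate is 35.9; the 48th is 41.9.

(35.9, 41.9)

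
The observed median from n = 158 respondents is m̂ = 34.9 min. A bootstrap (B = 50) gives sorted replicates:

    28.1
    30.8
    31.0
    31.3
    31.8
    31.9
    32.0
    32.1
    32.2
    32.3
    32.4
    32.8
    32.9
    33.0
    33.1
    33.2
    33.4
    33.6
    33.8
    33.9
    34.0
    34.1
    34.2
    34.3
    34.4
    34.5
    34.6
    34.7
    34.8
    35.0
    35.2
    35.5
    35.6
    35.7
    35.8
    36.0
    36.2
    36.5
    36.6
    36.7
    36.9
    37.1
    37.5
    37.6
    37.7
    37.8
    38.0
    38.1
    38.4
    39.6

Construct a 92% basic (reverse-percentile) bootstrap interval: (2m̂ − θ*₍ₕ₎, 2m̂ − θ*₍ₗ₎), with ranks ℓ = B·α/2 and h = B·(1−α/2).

(31.7, 39.0)

Percentile endpoints at ranks 2 and 48: θ*₍2₎ = 30.8, θ*₍48₎ = 38.1.
Basic interval reflects these around m̂:
  lower = 2 × 34.9 − 38.1 = 31.7
  upper = 2 × 34.9 − 30.8 = 39.0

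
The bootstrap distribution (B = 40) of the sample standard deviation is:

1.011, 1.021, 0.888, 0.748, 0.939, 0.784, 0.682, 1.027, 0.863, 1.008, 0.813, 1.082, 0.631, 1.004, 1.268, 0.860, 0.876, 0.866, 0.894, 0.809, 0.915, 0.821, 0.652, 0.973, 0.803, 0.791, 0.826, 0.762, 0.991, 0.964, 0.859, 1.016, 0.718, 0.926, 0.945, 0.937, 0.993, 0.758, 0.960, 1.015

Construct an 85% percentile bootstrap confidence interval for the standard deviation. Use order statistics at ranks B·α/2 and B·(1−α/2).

Sorted replicates: 0.631, 0.652, 0.682, 0.718, 0.748, 0.758, 0.762, 0.784, 0.791, 0.803, 0.809, 0.813, 0.821, 0.826, 0.859, 0.860, 0.863, 0.866, 0.876, 0.888, 0.894, 0.915, 0.926, 0.937, 0.939, 0.945, 0.960, 0.964, 0.973, 0.991, 0.993, 1.004, 1.008, 1.011, 1.015, 1.016, 1.021, 1.027, 1.082, 1.268
α = 0.15; lower rank = 40 × 0.075 = 3; upper rank = 40 × 0.925 = 37.
The 3rd smallest replicate is 0.682; the 37th is 1.021.

(0.682, 1.021)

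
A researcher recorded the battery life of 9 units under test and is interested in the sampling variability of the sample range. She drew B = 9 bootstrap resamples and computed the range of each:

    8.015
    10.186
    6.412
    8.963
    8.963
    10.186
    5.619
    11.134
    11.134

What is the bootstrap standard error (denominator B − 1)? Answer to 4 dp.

Bootstrap SE is the standard deviation of the 9 replicate ranges.
Mean of replicates: (8.015 + 10.186 + 6.412 + 8.963 + 8.963 + 10.186 + 5.619 + 11.134 + 11.134) / 9 = 80.61200 / 9 = 8.95689
Sum of squared deviations: (−0.94189)² + (+1.22911)² + (−2.54489)² + (+0.00611)² + (+0.00611)² + (+1.22911)² + (−3.33789)² + (+2.17711)² + (+2.17711)² = 31.00624
Variance = 31.00624 / 8 = 3.87578
SE* = √3.87578

SE* = 1.9687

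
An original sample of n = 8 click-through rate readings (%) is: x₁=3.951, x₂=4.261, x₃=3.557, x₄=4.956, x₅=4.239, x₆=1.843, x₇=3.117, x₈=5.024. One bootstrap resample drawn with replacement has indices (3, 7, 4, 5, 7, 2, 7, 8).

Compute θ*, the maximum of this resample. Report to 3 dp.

θ* = 5.024

Resample values: 3.557, 3.117, 4.956, 4.239, 3.117, 4.261, 3.117, 5.024.
Maximum = 5.024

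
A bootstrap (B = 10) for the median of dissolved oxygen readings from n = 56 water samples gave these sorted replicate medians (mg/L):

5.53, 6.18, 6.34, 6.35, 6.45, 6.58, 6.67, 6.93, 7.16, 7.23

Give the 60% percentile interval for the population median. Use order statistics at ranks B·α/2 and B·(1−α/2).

(6.18, 6.93)

α = 0.40; lower rank = 10 × 0.200 = 2; upper rank = 10 × 0.800 = 8.
The 2nd smallest replicate is 6.18; the 8th is 6.93.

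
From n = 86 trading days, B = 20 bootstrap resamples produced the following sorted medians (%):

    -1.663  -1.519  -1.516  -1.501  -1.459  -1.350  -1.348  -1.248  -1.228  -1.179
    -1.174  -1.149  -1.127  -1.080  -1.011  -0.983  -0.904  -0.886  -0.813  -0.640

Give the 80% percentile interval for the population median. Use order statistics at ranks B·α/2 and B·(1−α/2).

(-1.519, -0.886)

α = 0.20; lower rank = 20 × 0.100 = 2; upper rank = 20 × 0.900 = 18.
The 2nd smallest replicate is -1.519; the 18th is -0.886.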